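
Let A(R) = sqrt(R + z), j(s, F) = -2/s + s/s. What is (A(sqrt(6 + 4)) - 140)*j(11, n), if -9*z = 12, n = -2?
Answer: -1260/11 + 3*sqrt(-12 + 9*sqrt(10))/11 ≈ -113.44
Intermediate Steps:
j(s, F) = 1 - 2/s (j(s, F) = -2/s + 1 = 1 - 2/s)
z = -4/3 (z = -1/9*12 = -4/3 ≈ -1.3333)
A(R) = sqrt(-4/3 + R) (A(R) = sqrt(R - 4/3) = sqrt(-4/3 + R))
(A(sqrt(6 + 4)) - 140)*j(11, n) = (sqrt(-12 + 9*sqrt(6 + 4))/3 - 140)*((-2 + 11)/11) = (sqrt(-12 + 9*sqrt(10))/3 - 140)*((1/11)*9) = (-140 + sqrt(-12 + 9*sqrt(10))/3)*(9/11) = -1260/11 + 3*sqrt(-12 + 9*sqrt(10))/11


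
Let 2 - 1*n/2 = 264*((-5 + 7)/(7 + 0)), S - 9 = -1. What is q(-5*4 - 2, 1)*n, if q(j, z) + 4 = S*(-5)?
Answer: 45232/7 ≈ 6461.7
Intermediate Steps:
S = 8 (S = 9 - 1 = 8)
n = -1028/7 (n = 4 - 528*(-5 + 7)/(7 + 0) = 4 - 528*2/7 = 4 - 2*528/7 = 4 - 1056/7 = -1028/7 ≈ -146.86)
q(j, z) = -44 (q(j, z) = -4 + 8*(-5) = -4 - 40 = -44)
q(-5*4 - 2, 1)*n = -44*(-1028/7) = 45232/7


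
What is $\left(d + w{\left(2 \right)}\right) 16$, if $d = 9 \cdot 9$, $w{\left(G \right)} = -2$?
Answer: $1264$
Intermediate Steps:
$d = 81$
$\left(d + w{\left(2 \right)}\right) 16 = \left(81 - 2\right) 16 = 79 \cdot 16 = 1264$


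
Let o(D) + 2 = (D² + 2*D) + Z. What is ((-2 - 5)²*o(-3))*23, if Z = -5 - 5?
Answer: -10143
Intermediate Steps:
Z = -10
o(D) = -12 + D² + 2*D (o(D) = -2 + ((D² + 2*D) - 10) = -2 + (-10 + D² + 2*D) = -12 + D² + 2*D)
((-2 - 5)²*o(-3))*23 = ((-2 - 5)²*(-12 + (-3)² + 2*(-3)))*23 = ((-7)²*(-12 + 9 - 6))*23 = (49*(-9))*23 = -441*23 = -10143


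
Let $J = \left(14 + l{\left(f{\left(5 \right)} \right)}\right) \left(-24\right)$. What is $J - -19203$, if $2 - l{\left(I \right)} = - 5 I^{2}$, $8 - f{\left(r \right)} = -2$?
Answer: $6819$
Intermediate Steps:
$f{\left(r \right)} = 10$ ($f{\left(r \right)} = 8 - -2 = 8 + 2 = 10$)
$l{\left(I \right)} = 2 + 5 I^{2}$ ($l{\left(I \right)} = 2 - - 5 I^{2} = 2 + 5 I^{2}$)
$J = -12384$ ($J = \left(14 + \left(2 + 5 \cdot 10^{2}\right)\right) \left(-24\right) = \left(14 + \left(2 + 5 \cdot 100\right)\right) \left(-24\right) = \left(14 + \left(2 + 500\right)\right) \left(-24\right) = \left(14 + 502\right) \left(-24\right) = 516 \left(-24\right) = -12384$)
$J - -19203 = -12384 - -19203 = -12384 + 19203 = 6819$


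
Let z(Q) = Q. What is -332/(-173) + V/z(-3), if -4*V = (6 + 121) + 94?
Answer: 42217/2076 ≈ 20.336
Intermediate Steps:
V = -221/4 (V = -((6 + 121) + 94)/4 = -(127 + 94)/4 = -¼*221 = -221/4 ≈ -55.250)
-332/(-173) + V/z(-3) = -332/(-173) - 221/4/(-3) = -332*(-1/173) - 221/4*(-⅓) = 332/173 + 221/12 = 42217/2076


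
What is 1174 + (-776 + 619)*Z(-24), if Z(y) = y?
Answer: 4942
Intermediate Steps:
1174 + (-776 + 619)*Z(-24) = 1174 + (-776 + 619)*(-24) = 1174 - 157*(-24) = 1174 + 3768 = 4942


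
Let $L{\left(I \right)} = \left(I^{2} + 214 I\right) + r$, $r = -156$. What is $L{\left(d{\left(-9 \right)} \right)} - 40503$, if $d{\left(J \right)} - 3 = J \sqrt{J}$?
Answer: $-40737 - 5940 i \approx -40737.0 - 5940.0 i$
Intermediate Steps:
$d{\left(J \right)} = 3 + J^{\frac{3}{2}}$ ($d{\left(J \right)} = 3 + J \sqrt{J} = 3 + J^{\frac{3}{2}}$)
$L{\left(I \right)} = -156 + I^{2} + 214 I$ ($L{\left(I \right)} = \left(I^{2} + 214 I\right) - 156 = -156 + I^{2} + 214 I$)
$L{\left(d{\left(-9 \right)} \right)} - 40503 = \left(-156 + \left(3 + \left(-9\right)^{\frac{3}{2}}\right)^{2} + 214 \left(3 + \left(-9\right)^{\frac{3}{2}}\right)\right) - 40503 = \left(-156 + \left(3 - 27 i\right)^{2} + 214 \left(3 - 27 i\right)\right) - 40503 = \left(-156 + \left(3 - 27 i\right)^{2} + \left(642 - 5778 i\right)\right) - 40503 = \left(486 + \left(3 - 27 i\right)^{2} - 5778 i\right) - 40503 = -40017 + \left(3 - 27 i\right)^{2} - 5778 i$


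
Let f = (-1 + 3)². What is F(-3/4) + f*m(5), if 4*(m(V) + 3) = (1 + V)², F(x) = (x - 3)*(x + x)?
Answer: 237/8 ≈ 29.625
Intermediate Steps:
F(x) = 2*x*(-3 + x) (F(x) = (-3 + x)*(2*x) = 2*x*(-3 + x))
f = 4 (f = 2² = 4)
m(V) = -3 + (1 + V)²/4
F(-3/4) + f*m(5) = 2*(-3/4)*(-3 - 3/4) + 4*(-3 + (1 + 5)²/4) = 2*(-3*¼)*(-3 - 3*¼) + 4*(-3 + (¼)*6²) = 2*(-¾)*(-3 - ¾) + 4*(-3 + (¼)*36) = 2*(-¾)*(-15/4) + 4*(-3 + 9) = 45/8 + 4*6 = 45/8 + 24 = 237/8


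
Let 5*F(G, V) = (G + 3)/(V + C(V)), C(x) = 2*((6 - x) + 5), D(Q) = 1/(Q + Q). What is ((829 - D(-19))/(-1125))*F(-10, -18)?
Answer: 73507/2850000 ≈ 0.025792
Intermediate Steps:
D(Q) = 1/(2*Q)
C(x) = 22 - 2*x (C(x) = 2*(11 - x) = 22 - 2*x)
F(G, V) = (3 + G)/(5*(22 - V)) (F(G, V) = ((G + 3)/(V + (22 - 2*V)))/5 = ((3 + G)/(22 - V))/5 = (3 + G)/(5*(22 - V)))
((829 - D(-19))/(-1125))*F(-10, -18) = ((829 - 1/(2*(-19)))/(-1125))*((3 - 10)/(5*(22 - 1*(-18)))) = ((829 - (-1)/(2*19))*(-1/1125))*((⅕)*(-7)/(22 + 18)) = ((829 - 1*(-1/38))*(-1/1125))*((⅕)*(-7)/40) = ((829 + 1/38)*(-1/1125))*((⅕)*(1/40)*(-7)) = ((31503/38)*(-1/1125))*(-7/200) = -10501/14250*(-7/200) = 73507/2850000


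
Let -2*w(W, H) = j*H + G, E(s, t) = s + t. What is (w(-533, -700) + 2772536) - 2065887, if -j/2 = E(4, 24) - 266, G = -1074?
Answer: 873786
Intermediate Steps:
j = 476 (j = -2*((4 + 24) - 266) = -2*(28 - 266) = -2*(-238) = 476)
w(W, H) = 537 - 238*H (w(W, H) = -(476*H - 1074)/2 = -(-1074 + 476*H)/2 = 537 - 238*H)
(w(-533, -700) + 2772536) - 2065887 = ((537 - 238*(-700)) + 2772536) - 2065887 = ((537 + 166600) + 2772536) - 2065887 = (167137 + 2772536) - 2065887 = 2939673 - 2065887 = 873786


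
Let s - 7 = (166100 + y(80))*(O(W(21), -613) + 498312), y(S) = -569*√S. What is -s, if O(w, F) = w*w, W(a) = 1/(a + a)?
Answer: -36501403875812/441 + 500163727961*√5/441 ≈ -8.0234e+10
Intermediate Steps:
W(a) = 1/(2*a)
O(w, F) = w²
s = 36501403875812/441 - 500163727961*√5/441 (s = 7 + (166100 - 2276*√5)*(((½)/21)² + 498312) = 7 + (166100 - 2276*√5)*(((½)*(1/21))² + 498312) = 7 + (166100 - 2276*√5)*((1/42)² + 498312) = 7 + (166100 - 2276*√5)*(1/1764 + 498312) = 7 + (166100 - 2276*√5)*(879022369/1764) = 7 + (36501403872725/441 - 500163727961*√5/441) = 36501403875812/441 - 500163727961*√5/441 ≈ 8.0234e+10)
-s = -(36501403875812/441 - 500163727961*√5/441) = -36501403875812/441 + 500163727961*√5/441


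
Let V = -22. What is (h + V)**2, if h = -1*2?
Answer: 576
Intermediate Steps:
h = -2
(h + V)**2 = (-2 - 22)**2 = (-24)**2 = 576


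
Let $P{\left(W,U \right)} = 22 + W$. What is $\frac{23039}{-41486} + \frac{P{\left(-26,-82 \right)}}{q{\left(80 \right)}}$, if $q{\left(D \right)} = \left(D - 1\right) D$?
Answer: $- \frac{18221553}{32773940} \approx -0.55598$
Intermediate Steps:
$q{\left(D \right)} = D \left(-1 + D\right)$ ($q{\left(D \right)} = \left(-1 + D\right) D = D \left(-1 + D\right)$)
$\frac{23039}{-41486} + \frac{P{\left(-26,-82 \right)}}{q{\left(80 \right)}} = \frac{23039}{-41486} + \frac{22 - 26}{80 \left(-1 + 80\right)} = 23039 \left(- \frac{1}{41486}\right) - \frac{4}{80 \cdot 79} = - \frac{23039}{41486} - \frac{4}{6320} = - \frac{23039}{41486} - \frac{1}{1580} = - \frac{18221553}{32773940}$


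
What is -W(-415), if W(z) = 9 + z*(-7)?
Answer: -2914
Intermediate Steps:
W(z) = 9 - 7*z
-W(-415) = -(9 - 7*(-415)) = -(9 + 2905) = -1*2914 = -2914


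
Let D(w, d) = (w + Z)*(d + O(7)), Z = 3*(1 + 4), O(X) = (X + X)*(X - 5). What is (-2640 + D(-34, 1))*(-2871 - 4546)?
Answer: 23667647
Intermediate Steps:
O(X) = 2*X*(-5 + X) (O(X) = (2*X)*(-5 + X) = 2*X*(-5 + X))
Z = 15 (Z = 3*5 = 15)
D(w, d) = (15 + w)*(28 + d) (D(w, d) = (w + 15)*(d + 2*7*(-5 + 7)) = (15 + w)*(d + 2*7*2) = (15 + w)*(d + 28) = (15 + w)*(28 + d))
(-2640 + D(-34, 1))*(-2871 - 4546) = (-2640 + (420 + 15*1 + 28*(-34) + 1*(-34)))*(-2871 - 4546) = (-2640 + (420 + 15 - 952 - 34))*(-7417) = (-2640 - 551)*(-7417) = -3191*(-7417) = 23667647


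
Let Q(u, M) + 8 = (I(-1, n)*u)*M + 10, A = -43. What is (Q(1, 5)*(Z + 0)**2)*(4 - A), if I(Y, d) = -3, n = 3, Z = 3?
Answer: -5499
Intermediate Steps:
Q(u, M) = 2 - 3*M*u (Q(u, M) = -8 + ((-3*u)*M + 10) = -8 + (-3*M*u + 10) = -8 + (10 - 3*M*u) = 2 - 3*M*u)
(Q(1, 5)*(Z + 0)**2)*(4 - A) = ((2 - 3*5*1)*(3 + 0)**2)*(4 - 1*(-43)) = ((2 - 15)*3**2)*(4 + 43) = -13*9*47 = -117*47 = -5499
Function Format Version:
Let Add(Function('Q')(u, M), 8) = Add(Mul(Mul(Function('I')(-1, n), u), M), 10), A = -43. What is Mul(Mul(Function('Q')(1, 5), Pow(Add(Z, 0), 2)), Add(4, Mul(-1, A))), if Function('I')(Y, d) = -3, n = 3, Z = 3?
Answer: -5499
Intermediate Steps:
Function('Q')(u, M) = Add(2, Mul(-3, M, u)) (Function('Q')(u, M) = Add(-8, Add(Mul(Mul(-3, u), M), 10)) = Add(-8, Add(Mul(-3, M, u), 10)) = Add(-8, Add(10, Mul(-3, M, u))) = Add(2, Mul(-3, M, u)))
Mul(Mul(Function('Q')(1, 5), Pow(Add(Z, 0), 2)), Add(4, Mul(-1, A))) = Mul(Mul(Add(2, Mul(-3, 5, 1)), Pow(Add(3, 0), 2)), Add(4, Mul(-1, -43))) = Mul(Mul(Add(2, -15), Pow(3, 2)), Add(4, 43)) = Mul(Mul(-13, 9), 47) = Mul(-117, 47) = -5499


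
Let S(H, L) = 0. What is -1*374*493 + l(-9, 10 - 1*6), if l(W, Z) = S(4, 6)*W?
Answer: -184382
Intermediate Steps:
l(W, Z) = 0 (l(W, Z) = 0*W = 0)
-1*374*493 + l(-9, 10 - 1*6) = -1*374*493 + 0 = -374*493 + 0 = -184382 + 0 = -184382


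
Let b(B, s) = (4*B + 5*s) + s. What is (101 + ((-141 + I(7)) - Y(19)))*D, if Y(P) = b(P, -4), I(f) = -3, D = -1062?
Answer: 100890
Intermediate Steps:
b(B, s) = 4*B + 6*s
Y(P) = -24 + 4*P (Y(P) = 4*P + 6*(-4) = 4*P - 24 = -24 + 4*P)
(101 + ((-141 + I(7)) - Y(19)))*D = (101 + ((-141 - 3) - (-24 + 4*19)))*(-1062) = (101 + (-144 - (-24 + 76)))*(-1062) = (101 + (-144 - 1*52))*(-1062) = (101 + (-144 - 52))*(-1062) = (101 - 196)*(-1062) = -95*(-1062) = 100890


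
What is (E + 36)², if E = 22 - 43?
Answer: 225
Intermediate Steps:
E = -21
(E + 36)² = (-21 + 36)² = 15² = 225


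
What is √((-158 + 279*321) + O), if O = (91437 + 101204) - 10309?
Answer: √271733 ≈ 521.28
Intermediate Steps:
O = 182332 (O = 192641 - 10309 = 182332)
√((-158 + 279*321) + O) = √((-158 + 279*321) + 182332) = √((-158 + 89559) + 182332) = √(89401 + 182332) = √271733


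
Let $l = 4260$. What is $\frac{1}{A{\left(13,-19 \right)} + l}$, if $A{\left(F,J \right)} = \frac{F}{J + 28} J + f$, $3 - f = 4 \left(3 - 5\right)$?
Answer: $\frac{9}{38192} \approx 0.00023565$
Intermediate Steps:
$f = 11$ ($f = 3 - 4 \left(3 - 5\right) = 3 - 4 \left(-2\right) = 3 - -8 = 3 + 8 = 11$)
$A{\left(F,J \right)} = 11 + \frac{F J}{28 + J}$ ($A{\left(F,J \right)} = \frac{F}{J + 28} J + 11 = \frac{F}{28 + J} J + 11 = \frac{F J}{28 + J} + 11 = 11 + \frac{F J}{28 + J}$)
$\frac{1}{A{\left(13,-19 \right)} + l} = \frac{1}{\frac{308 + 11 \left(-19\right) + 13 \left(-19\right)}{28 - 19} + 4260} = \frac{1}{\frac{308 - 209 - 247}{9} + 4260} = \frac{1}{\frac{1}{9} \left(-148\right) + 4260} = \frac{1}{- \frac{148}{9} + 4260} = \frac{1}{\frac{38192}{9}} = \frac{9}{38192}$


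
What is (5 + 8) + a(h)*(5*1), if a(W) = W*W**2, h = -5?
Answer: -612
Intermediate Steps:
a(W) = W**3
(5 + 8) + a(h)*(5*1) = (5 + 8) + (-5)**3*(5*1) = 13 - 125*5 = 13 - 625 = -612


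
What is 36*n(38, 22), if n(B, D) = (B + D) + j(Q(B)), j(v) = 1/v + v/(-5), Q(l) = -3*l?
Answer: 283146/95 ≈ 2980.5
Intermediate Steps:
j(v) = 1/v - v/5 (j(v) = 1/v + v*(-⅕) = 1/v - v/5)
n(B, D) = D - 1/(3*B) + 8*B/5 (n(B, D) = (B + D) + (1/(-3*B) - (-3)*B/5) = (B + D) + (-1/(3*B) + 3*B/5) = D - 1/(3*B) + 8*B/5)
36*n(38, 22) = 36*(22 - ⅓/38 + (8/5)*38) = 36*(22 - ⅓*1/38 + 304/5) = 36*(22 - 1/114 + 304/5) = 36*(47191/570) = 283146/95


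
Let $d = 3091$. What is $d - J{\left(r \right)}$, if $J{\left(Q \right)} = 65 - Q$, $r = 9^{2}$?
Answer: $3107$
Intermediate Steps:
$r = 81$
$d - J{\left(r \right)} = 3091 - \left(65 - 81\right) = 3091 - -16 = 3091 + 16 = 3107$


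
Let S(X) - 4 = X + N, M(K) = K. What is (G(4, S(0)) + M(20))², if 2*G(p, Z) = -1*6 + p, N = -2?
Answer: 361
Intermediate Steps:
S(X) = 2 + X (S(X) = 4 + (X - 2) = 4 + (-2 + X) = 2 + X)
G(p, Z) = -3 + p/2 (G(p, Z) = (-1*6 + p)/2 = (-6 + p)/2 = -3 + p/2)
(G(4, S(0)) + M(20))² = ((-3 + (½)*4) + 20)² = ((-3 + 2) + 20)² = (-1 + 20)² = 19² = 361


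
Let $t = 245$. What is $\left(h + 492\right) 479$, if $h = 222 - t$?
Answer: $224651$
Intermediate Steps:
$h = -23$ ($h = 222 - 245 = -23$)
$\left(h + 492\right) 479 = \left(-23 + 492\right) 479 = 469 \cdot 479 = 224651$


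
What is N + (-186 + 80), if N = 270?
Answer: 164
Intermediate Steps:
N + (-186 + 80) = 270 + (-186 + 80) = 270 - 106 = 164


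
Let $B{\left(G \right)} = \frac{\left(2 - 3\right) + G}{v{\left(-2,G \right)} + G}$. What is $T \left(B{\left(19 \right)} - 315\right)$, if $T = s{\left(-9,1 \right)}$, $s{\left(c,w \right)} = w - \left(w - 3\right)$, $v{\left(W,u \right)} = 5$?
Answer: $- \frac{3771}{4} \approx -942.75$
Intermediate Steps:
$s{\left(c,w \right)} = 3$ ($s{\left(c,w \right)} = w - \left(w - 3\right) = w - \left(-3 + w\right) = 3$)
$T = 3$
$B{\left(G \right)} = \frac{-1 + G}{5 + G}$ ($B{\left(G \right)} = \frac{\left(2 - 3\right) + G}{5 + G} = \frac{-1 + G}{5 + G}$)
$T \left(B{\left(19 \right)} - 315\right) = 3 \left(\frac{-1 + 19}{5 + 19} - 315\right) = 3 \left(\frac{1}{24} \cdot 18 - 315\right) = 3 \left(\frac{3}{4} - 315\right) = 3 \left(- \frac{1257}{4}\right) = - \frac{3771}{4}$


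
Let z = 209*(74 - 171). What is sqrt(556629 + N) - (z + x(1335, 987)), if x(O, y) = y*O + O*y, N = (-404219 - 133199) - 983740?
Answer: -2615017 + I*sqrt(964529) ≈ -2.615e+6 + 982.1*I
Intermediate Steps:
N = -1521158 (N = -537418 - 983740 = -1521158)
x(O, y) = 2*O*y (x(O, y) = O*y + O*y = 2*O*y)
z = -20273 (z = 209*(-97) = -20273)
sqrt(556629 + N) - (z + x(1335, 987)) = sqrt(556629 - 1521158) - (-20273 + 2*1335*987) = sqrt(-964529) - (-20273 + 2635290) = I*sqrt(964529) - 1*2615017 = I*sqrt(964529) - 2615017 = -2615017 + I*sqrt(964529)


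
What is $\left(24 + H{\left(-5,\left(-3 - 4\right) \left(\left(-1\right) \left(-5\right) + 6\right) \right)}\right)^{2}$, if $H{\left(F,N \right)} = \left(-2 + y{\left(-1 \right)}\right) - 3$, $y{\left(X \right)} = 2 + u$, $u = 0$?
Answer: $441$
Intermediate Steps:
$y{\left(X \right)} = 2$ ($y{\left(X \right)} = 2 + 0 = 2$)
$H{\left(F,N \right)} = -3$ ($H{\left(F,N \right)} = \left(-2 + 2\right) - 3 = 0 - 3 = -3$)
$\left(24 + H{\left(-5,\left(-3 - 4\right) \left(\left(-1\right) \left(-5\right) + 6\right) \right)}\right)^{2} = \left(24 - 3\right)^{2} = 21^{2} = 441$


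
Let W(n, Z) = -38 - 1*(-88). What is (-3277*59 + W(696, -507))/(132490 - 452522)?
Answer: 193293/320032 ≈ 0.60398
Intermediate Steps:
W(n, Z) = 50 (W(n, Z) = -38 + 88 = 50)
(-3277*59 + W(696, -507))/(132490 - 452522) = (-3277*59 + 50)/(132490 - 452522) = (-193343 + 50)/(-320032) = -193293*(-1/320032) = 193293/320032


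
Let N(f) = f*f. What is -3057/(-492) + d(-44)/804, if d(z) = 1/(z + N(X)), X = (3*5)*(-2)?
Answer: 175325105/28217184 ≈ 6.2134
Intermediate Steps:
X = -30 (X = 15*(-2) = -30)
N(f) = f**2
d(z) = 1/(900 + z) (d(z) = 1/(z + (-30)**2) = 1/(z + 900) = 1/(900 + z))
-3057/(-492) + d(-44)/804 = -3057/(-492) + 1/((900 - 44)*804) = -3057*(-1/492) + (1/804)/856 = 1019/164 + (1/856)*(1/804) = 1019/164 + 1/688224 = 175325105/28217184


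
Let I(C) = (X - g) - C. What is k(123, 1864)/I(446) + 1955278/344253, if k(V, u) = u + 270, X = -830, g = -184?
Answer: 65771/17654 ≈ 3.7256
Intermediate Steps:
k(V, u) = 270 + u
I(C) = -646 - C (I(C) = (-830 - 1*(-184)) - C = (-830 + 184) - C = -646 - C)
k(123, 1864)/I(446) + 1955278/344253 = (270 + 1864)/(-646 - 1*446) + 1955278/344253 = 2134/(-646 - 446) + 1955278*(1/344253) = 2134/(-1092) + 150406/26481 = 2134*(-1/1092) + 150406/26481 = -1067/546 + 150406/26481 = 65771/17654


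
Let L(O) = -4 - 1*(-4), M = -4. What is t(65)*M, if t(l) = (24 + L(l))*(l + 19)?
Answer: -8064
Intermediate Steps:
L(O) = 0 (L(O) = -4 + 4 = 0)
t(l) = 456 + 24*l (t(l) = (24 + 0)*(l + 19) = 24*(19 + l) = 456 + 24*l)
t(65)*M = (456 + 24*65)*(-4) = (456 + 1560)*(-4) = 2016*(-4) = -8064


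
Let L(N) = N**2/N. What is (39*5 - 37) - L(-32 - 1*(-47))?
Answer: 143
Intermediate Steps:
L(N) = N
(39*5 - 37) - L(-32 - 1*(-47)) = (39*5 - 37) - (-32 - 1*(-47)) = (195 - 37) - (-32 + 47) = 158 - 1*15 = 158 - 15 = 143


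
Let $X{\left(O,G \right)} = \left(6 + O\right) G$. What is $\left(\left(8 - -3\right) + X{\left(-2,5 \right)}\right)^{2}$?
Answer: $961$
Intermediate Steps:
$X{\left(O,G \right)} = G \left(6 + O\right)$
$\left(\left(8 - -3\right) + X{\left(-2,5 \right)}\right)^{2} = \left(\left(8 - -3\right) + 5 \left(6 - 2\right)\right)^{2} = \left(\left(8 + 3\right) + 5 \cdot 4\right)^{2} = \left(11 + 20\right)^{2} = 31^{2} = 961$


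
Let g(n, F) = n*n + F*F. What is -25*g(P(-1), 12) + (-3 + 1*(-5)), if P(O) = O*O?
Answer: -3633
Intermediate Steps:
P(O) = O²
g(n, F) = F² + n² (g(n, F) = n² + F² = F² + n²)
-25*g(P(-1), 12) + (-3 + 1*(-5)) = -25*(12² + ((-1)²)²) + (-3 + 1*(-5)) = -25*(144 + 1²) + (-3 - 5) = -25*(144 + 1) - 8 = -25*145 - 8 = -3625 - 8 = -3633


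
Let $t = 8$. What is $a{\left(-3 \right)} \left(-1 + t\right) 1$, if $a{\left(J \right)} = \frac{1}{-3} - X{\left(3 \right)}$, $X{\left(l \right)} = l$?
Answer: $- \frac{70}{3} \approx -23.333$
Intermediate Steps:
$a{\left(J \right)} = - \frac{10}{3}$ ($a{\left(J \right)} = \frac{1}{-3} - 3 = - \frac{1}{3} - 3 = - \frac{10}{3}$)
$a{\left(-3 \right)} \left(-1 + t\right) 1 = - \frac{10 \left(-1 + 8\right)}{3} \cdot 1 = \left(- \frac{10}{3}\right) 7 \cdot 1 = \left(- \frac{70}{3}\right) 1 = - \frac{70}{3}$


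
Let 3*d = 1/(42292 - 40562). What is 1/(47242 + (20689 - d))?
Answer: 5190/352561889 ≈ 1.4721e-5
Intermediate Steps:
d = 1/5190 (d = 1/(3*(42292 - 40562)) = (⅓)/1730 = (⅓)*(1/1730) = 1/5190 ≈ 0.00019268)
1/(47242 + (20689 - d)) = 1/(47242 + (20689 - 1*1/5190)) = 1/(47242 + (20689 - 1/5190)) = 1/(47242 + 107375909/5190) = 1/(352561889/5190) = 5190/352561889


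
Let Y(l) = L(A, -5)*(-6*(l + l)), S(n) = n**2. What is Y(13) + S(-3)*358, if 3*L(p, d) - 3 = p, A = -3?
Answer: 3222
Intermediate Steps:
L(p, d) = 1 + p/3
Y(l) = 0 (Y(l) = (1 + (1/3)*(-3))*(-6*(l + l)) = (1 - 1)*(-12*l) = 0*(-12*l) = 0)
Y(13) + S(-3)*358 = 0 + (-3)**2*358 = 0 + 9*358 = 0 + 3222 = 3222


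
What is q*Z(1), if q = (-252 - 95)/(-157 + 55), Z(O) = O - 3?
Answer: -347/51 ≈ -6.8039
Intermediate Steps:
Z(O) = -3 + O
q = 347/102 (q = -347/(-102) = -347*(-1/102) = 347/102 ≈ 3.4020)
q*Z(1) = 347*(-3 + 1)/102 = (347/102)*(-2) = -347/51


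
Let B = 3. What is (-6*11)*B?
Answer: -198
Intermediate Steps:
(-6*11)*B = -6*11*3 = -66*3 = -198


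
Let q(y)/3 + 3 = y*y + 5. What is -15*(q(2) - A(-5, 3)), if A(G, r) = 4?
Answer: -210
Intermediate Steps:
q(y) = 6 + 3*y² (q(y) = -9 + 3*(y*y + 5) = -9 + 3*(y² + 5) = -9 + 3*(5 + y²) = -9 + (15 + 3*y²) = 6 + 3*y²)
-15*(q(2) - A(-5, 3)) = -15*((6 + 3*2²) - 1*4) = -15*((6 + 3*4) - 4) = -15*((6 + 12) - 4) = -15*(18 - 4) = -15*14 = -210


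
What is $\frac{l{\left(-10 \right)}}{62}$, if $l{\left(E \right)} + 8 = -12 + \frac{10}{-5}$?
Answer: $- \frac{11}{31} \approx -0.35484$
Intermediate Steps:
$l{\left(E \right)} = -22$ ($l{\left(E \right)} = -8 - \left(12 - \frac{10}{-5}\right) = -8 + \left(-12 + 10 \left(- \frac{1}{5}\right)\right) = -8 - 14 = -22$)
$\frac{l{\left(-10 \right)}}{62} = - \frac{22}{62} = \left(-22\right) \frac{1}{62} = - \frac{11}{31}$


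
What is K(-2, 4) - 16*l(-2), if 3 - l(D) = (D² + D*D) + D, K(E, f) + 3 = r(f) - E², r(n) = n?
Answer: 45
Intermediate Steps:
K(E, f) = -3 + f - E² (K(E, f) = -3 + (f - E²) = -3 + f - E²)
l(D) = 3 - D - 2*D² (l(D) = 3 - ((D² + D*D) + D) = 3 - ((D² + D²) + D) = 3 - (2*D² + D) = 3 - (D + 2*D²) = 3 + (-D - 2*D²) = 3 - D - 2*D²)
K(-2, 4) - 16*l(-2) = (-3 + 4 - 1*(-2)²) - 16*(3 - 1*(-2) - 2*(-2)²) = (-3 + 4 - 1*4) - 16*(3 + 2 - 2*4) = (-3 + 4 - 4) - 16*(3 + 2 - 8) = -3 - 16*(-3) = -3 + 48 = 45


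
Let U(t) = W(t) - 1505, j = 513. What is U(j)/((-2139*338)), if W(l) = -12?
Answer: 1517/722982 ≈ 0.0020983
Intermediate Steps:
U(t) = -1517 (U(t) = -12 - 1505 = -1517)
U(j)/((-2139*338)) = -1517/((-2139*338)) = -1517/(-722982) = -1517*(-1/722982) = 1517/722982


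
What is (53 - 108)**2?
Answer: 3025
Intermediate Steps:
(53 - 108)**2 = (-55)**2 = 3025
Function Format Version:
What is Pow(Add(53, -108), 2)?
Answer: 3025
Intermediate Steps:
Pow(Add(53, -108), 2) = Pow(-55, 2) = 3025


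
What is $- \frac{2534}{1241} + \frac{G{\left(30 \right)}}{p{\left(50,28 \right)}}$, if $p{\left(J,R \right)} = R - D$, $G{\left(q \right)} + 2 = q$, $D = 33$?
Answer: $- \frac{47418}{6205} \approx -7.6419$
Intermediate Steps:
$G{\left(q \right)} = -2 + q$
$p{\left(J,R \right)} = -33 + R$ ($p{\left(J,R \right)} = R - 33 = -33 + R$)
$- \frac{2534}{1241} + \frac{G{\left(30 \right)}}{p{\left(50,28 \right)}} = - \frac{2534}{1241} + \frac{-2 + 30}{-33 + 28} = \left(-2534\right) \frac{1}{1241} + \frac{28}{-5} = - \frac{2534}{1241} + 28 \left(- \frac{1}{5}\right) = - \frac{2534}{1241} - \frac{28}{5} = - \frac{47418}{6205}$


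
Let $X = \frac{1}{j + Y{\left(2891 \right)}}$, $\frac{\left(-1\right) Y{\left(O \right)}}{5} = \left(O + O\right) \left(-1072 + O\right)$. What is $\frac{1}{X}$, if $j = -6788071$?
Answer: $-59375361$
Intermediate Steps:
$Y{\left(O \right)} = - 10 O \left(-1072 + O\right)$ ($Y{\left(O \right)} = - 5 \left(O + O\right) \left(-1072 + O\right) = - 5 \cdot 2 O \left(-1072 + O\right) = - 10 O \left(-1072 + O\right)$)
$X = - \frac{1}{59375361}$ ($X = \frac{1}{-6788071 + 10 \cdot 2891 \left(1072 - 2891\right)} = \frac{1}{-6788071 + 10 \cdot 2891 \left(-1819\right)} = \frac{1}{-6788071 - 52587290} = \frac{1}{-59375361} = - \frac{1}{59375361} \approx -1.6842 \cdot 10^{-8}$)
$\frac{1}{X} = \frac{1}{- \frac{1}{59375361}} = -59375361$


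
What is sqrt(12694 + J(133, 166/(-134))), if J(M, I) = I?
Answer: sqrt(56977805)/67 ≈ 112.66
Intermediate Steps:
sqrt(12694 + J(133, 166/(-134))) = sqrt(12694 + 166/(-134)) = sqrt(12694 + 166*(-1/134)) = sqrt(12694 - 83/67) = sqrt(850415/67) = sqrt(56977805)/67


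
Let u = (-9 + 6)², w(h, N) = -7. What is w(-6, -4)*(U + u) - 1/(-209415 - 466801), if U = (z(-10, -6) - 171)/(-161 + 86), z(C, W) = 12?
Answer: -1315916311/16905400 ≈ -77.840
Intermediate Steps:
u = 9 (u = (-3)² = 9)
U = 53/25 (U = (12 - 171)/(-161 + 86) = -159/(-75) = -159*(-1/75) = 53/25 ≈ 2.1200)
w(-6, -4)*(U + u) - 1/(-209415 - 466801) = -7*(53/25 + 9) - 1/(-209415 - 466801) = -7*278/25 - 1/(-676216) = -1946/25 - 1*(-1/676216) = -1946/25 + 1/676216 = -1315916311/16905400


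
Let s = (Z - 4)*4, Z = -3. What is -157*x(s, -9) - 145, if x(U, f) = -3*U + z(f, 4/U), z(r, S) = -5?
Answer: -12548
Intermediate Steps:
s = -28 (s = (-3 - 4)*4 = -7*4 = -28)
x(U, f) = -5 - 3*U (x(U, f) = -3*U - 5 = -5 - 3*U)
-157*x(s, -9) - 145 = -157*(-5 - 3*(-28)) - 145 = -157*(-5 + 84) - 145 = -157*79 - 145 = -12403 - 145 = -12548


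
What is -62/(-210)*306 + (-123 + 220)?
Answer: 6557/35 ≈ 187.34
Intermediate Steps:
-62/(-210)*306 + (-123 + 220) = -62*(-1/210)*306 + 97 = (31/105)*306 + 97 = 3162/35 + 97 = 6557/35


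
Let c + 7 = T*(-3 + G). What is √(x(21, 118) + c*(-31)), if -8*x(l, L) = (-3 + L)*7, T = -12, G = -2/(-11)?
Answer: I*√1804330/44 ≈ 30.529*I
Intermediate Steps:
G = 2/11 (G = -2*(-1/11) = 2/11 ≈ 0.18182)
x(l, L) = 21/8 - 7*L/8 (x(l, L) = -(-3 + L)*7/8 = -(-21 + 7*L)/8 = 21/8 - 7*L/8)
c = 295/11 (c = -7 - 12*(-3 + 2/11) = -7 - 12*(-31/11) = -7 + 372/11 = 295/11 ≈ 26.818)
√(x(21, 118) + c*(-31)) = √((21/8 - 7/8*118) + (295/11)*(-31)) = √((21/8 - 413/4) - 9145/11) = √(-805/8 - 9145/11) = √(-82015/88) = I*√1804330/44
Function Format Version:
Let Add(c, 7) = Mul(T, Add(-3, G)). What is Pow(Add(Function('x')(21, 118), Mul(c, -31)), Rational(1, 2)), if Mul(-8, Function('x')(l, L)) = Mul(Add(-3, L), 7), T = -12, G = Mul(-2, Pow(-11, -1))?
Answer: Mul(Rational(1, 44), I, Pow(1804330, Rational(1, 2))) ≈ Mul(30.529, I)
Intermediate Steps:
G = Rational(2, 11) (G = Mul(-2, Rational(-1, 11)) = Rational(2, 11) ≈ 0.18182)
Function('x')(l, L) = Add(Rational(21, 8), Mul(Rational(-7, 8), L)) (Function('x')(l, L) = Mul(Rational(-1, 8), Mul(Add(-3, L), 7)) = Mul(Rational(-1, 8), Add(-21, Mul(7, L))) = Add(Rational(21, 8), Mul(Rational(-7, 8), L)))
c = Rational(295, 11) (c = Add(-7, Mul(-12, Add(-3, Rational(2, 11)))) = Add(-7, Mul(-12, Rational(-31, 11))) = Add(-7, Rational(372, 11)) = Rational(295, 11) ≈ 26.818)
Pow(Add(Function('x')(21, 118), Mul(c, -31)), Rational(1, 2)) = Pow(Add(Add(Rational(21, 8), Mul(Rational(-7, 8), 118)), Mul(Rational(295, 11), -31)), Rational(1, 2)) = Pow(Add(Add(Rational(21, 8), Rational(-413, 4)), Rational(-9145, 11)), Rational(1, 2)) = Pow(Add(Rational(-805, 8), Rational(-9145, 11)), Rational(1, 2)) = Pow(Rational(-82015, 88), Rational(1, 2)) = Mul(Rational(1, 44), I, Pow(1804330, Rational(1, 2)))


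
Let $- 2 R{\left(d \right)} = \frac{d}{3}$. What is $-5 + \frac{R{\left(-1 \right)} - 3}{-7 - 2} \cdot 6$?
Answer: $- \frac{28}{9} \approx -3.1111$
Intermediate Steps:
$R{\left(d \right)} = - \frac{d}{6}$ ($R{\left(d \right)} = - \frac{d \frac{1}{3}}{2} = - \frac{\frac{1}{3} d}{2} = - \frac{d}{6}$)
$-5 + \frac{R{\left(-1 \right)} - 3}{-7 - 2} \cdot 6 = -5 + \frac{\left(- \frac{1}{6}\right) \left(-1\right) - 3}{-7 - 2} \cdot 6 = -5 + \frac{\frac{1}{6} - 3}{-9} \cdot 6 = -5 + \left(- \frac{17}{6}\right) \left(- \frac{1}{9}\right) 6 = -5 + \frac{17}{54} \cdot 6 = -5 + \frac{17}{9} = - \frac{28}{9}$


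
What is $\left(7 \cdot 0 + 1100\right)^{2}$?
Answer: $1210000$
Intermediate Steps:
$\left(7 \cdot 0 + 1100\right)^{2} = \left(0 + 1100\right)^{2} = 1100^{2} = 1210000$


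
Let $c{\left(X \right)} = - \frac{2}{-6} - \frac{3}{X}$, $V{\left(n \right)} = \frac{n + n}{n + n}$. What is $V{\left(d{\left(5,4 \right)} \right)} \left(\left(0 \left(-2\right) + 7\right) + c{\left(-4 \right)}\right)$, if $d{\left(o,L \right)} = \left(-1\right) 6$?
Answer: $\frac{97}{12} \approx 8.0833$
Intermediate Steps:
$d{\left(o,L \right)} = -6$
$V{\left(n \right)} = 1$ ($V{\left(n \right)} = \frac{2 n}{2 n} = 2 n \frac{1}{2 n} = 1$)
$c{\left(X \right)} = \frac{1}{3} - \frac{3}{X}$ ($c{\left(X \right)} = \left(-2\right) \left(- \frac{1}{6}\right) - \frac{3}{X} = \frac{1}{3} - \frac{3}{X}$)
$V{\left(d{\left(5,4 \right)} \right)} \left(\left(0 \left(-2\right) + 7\right) + c{\left(-4 \right)}\right) = 1 \left(\left(0 \left(-2\right) + 7\right) + \frac{-9 - 4}{3 \left(-4\right)}\right) = 1 \left(\left(0 + 7\right) + \frac{1}{3} \left(- \frac{1}{4}\right) \left(-13\right)\right) = 1 \left(7 + \frac{13}{12}\right) = 1 \cdot \frac{97}{12} = \frac{97}{12}$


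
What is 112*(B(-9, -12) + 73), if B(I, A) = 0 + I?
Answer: 7168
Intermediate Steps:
B(I, A) = I
112*(B(-9, -12) + 73) = 112*(-9 + 73) = 112*64 = 7168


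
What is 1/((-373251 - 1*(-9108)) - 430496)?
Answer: -1/794639 ≈ -1.2584e-6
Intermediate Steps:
1/((-373251 - 1*(-9108)) - 430496) = 1/((-373251 + 9108) - 430496) = 1/(-364143 - 430496) = 1/(-794639) = -1/794639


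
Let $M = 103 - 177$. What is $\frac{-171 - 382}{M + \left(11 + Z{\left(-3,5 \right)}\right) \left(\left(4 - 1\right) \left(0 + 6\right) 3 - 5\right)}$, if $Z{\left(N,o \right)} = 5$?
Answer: $- \frac{553}{710} \approx -0.77887$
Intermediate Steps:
$M = -74$ ($M = 103 - 177 = -74$)
$\frac{-171 - 382}{M + \left(11 + Z{\left(-3,5 \right)}\right) \left(\left(4 - 1\right) \left(0 + 6\right) 3 - 5\right)} = \frac{-171 - 382}{-74 + \left(11 + 5\right) \left(\left(4 - 1\right) \left(0 + 6\right) 3 - 5\right)} = - \frac{553}{-74 + 16 \left(3 \cdot 6 \cdot 3 - 5\right)} = - \frac{553}{-74 + 16 \left(18 \cdot 3 - 5\right)} = - \frac{553}{-74 + 16 \left(54 - 5\right)} = - \frac{553}{-74 + 16 \cdot 49} = - \frac{553}{-74 + 784} = - \frac{553}{710}$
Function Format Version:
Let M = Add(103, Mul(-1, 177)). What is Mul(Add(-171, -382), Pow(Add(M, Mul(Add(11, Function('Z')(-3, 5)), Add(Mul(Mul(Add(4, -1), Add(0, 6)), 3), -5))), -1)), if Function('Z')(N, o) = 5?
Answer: Rational(-553, 710) ≈ -0.77887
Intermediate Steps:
M = -74 (M = Add(103, -177) = -74)
Mul(Add(-171, -382), Pow(Add(M, Mul(Add(11, Function('Z')(-3, 5)), Add(Mul(Mul(Add(4, -1), Add(0, 6)), 3), -5))), -1)) = Mul(Add(-171, -382), Pow(Add(-74, Mul(Add(11, 5), Add(Mul(Mul(Add(4, -1), Add(0, 6)), 3), -5))), -1)) = Mul(-553, Pow(Add(-74, Mul(16, Add(Mul(Mul(3, 6), 3), -5))), -1)) = Mul(-553, Pow(Add(-74, Mul(16, Add(Mul(18, 3), -5))), -1)) = Mul(-553, Pow(Add(-74, Mul(16, Add(54, -5))), -1)) = Mul(-553, Pow(Add(-74, Mul(16, 49)), -1)) = Mul(-553, Pow(Add(-74, 784), -1)) = Mul(-553, Pow(710, -1)) = Mul(-553, Rational(1, 710)) = Rational(-553, 710)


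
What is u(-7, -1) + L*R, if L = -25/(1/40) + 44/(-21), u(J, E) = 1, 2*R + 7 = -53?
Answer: 210447/7 ≈ 30064.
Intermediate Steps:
R = -30 (R = -7/2 + (½)*(-53) = -7/2 - 53/2 = -30)
L = -21044/21 (L = -25/1/40 + 44*(-1/21) = -25*40 - 44/21 = -1000 - 44/21 = -21044/21 ≈ -1002.1)
u(-7, -1) + L*R = 1 - 21044/21*(-30) = 1 + 210440/7 = 210447/7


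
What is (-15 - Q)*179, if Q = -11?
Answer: -716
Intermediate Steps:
(-15 - Q)*179 = (-15 - 1*(-11))*179 = (-15 + 11)*179 = -4*179 = -716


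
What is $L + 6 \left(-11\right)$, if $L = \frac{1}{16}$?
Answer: $- \frac{1055}{16} \approx -65.938$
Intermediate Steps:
$L = \frac{1}{16} \approx 0.0625$
$L + 6 \left(-11\right) = \frac{1}{16} + 6 \left(-11\right) = \frac{1}{16} - 66 = - \frac{1055}{16}$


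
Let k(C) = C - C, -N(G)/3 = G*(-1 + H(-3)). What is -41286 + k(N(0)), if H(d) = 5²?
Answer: -41286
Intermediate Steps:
H(d) = 25
N(G) = -72*G (N(G) = -3*G*(-1 + 25) = -3*G*24 = -72*G)
k(C) = 0
-41286 + k(N(0)) = -41286 + 0 = -41286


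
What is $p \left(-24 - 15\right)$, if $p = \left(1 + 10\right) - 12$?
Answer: $39$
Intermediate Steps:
$p = -1$ ($p = 11 - 12 = -1$)
$p \left(-24 - 15\right) = - (-24 - 15) = \left(-1\right) \left(-39\right) = 39$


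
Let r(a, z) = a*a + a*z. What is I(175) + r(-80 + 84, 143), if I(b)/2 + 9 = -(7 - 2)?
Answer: 560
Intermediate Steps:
I(b) = -28 (I(b) = -18 + 2*(-(7 - 2)) = -18 + 2*(-1*5) = -18 + 2*(-5) = -18 - 10 = -28)
r(a, z) = a² + a*z
I(175) + r(-80 + 84, 143) = -28 + (-80 + 84)*((-80 + 84) + 143) = -28 + 4*(4 + 143) = -28 + 4*147 = -28 + 588 = 560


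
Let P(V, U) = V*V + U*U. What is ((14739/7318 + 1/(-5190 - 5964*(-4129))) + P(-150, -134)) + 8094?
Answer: 4090865370866173/84257377347 ≈ 48552.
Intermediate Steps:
P(V, U) = U**2 + V**2 (P(V, U) = V**2 + U**2 = U**2 + V**2)
((14739/7318 + 1/(-5190 - 5964*(-4129))) + P(-150, -134)) + 8094 = ((14739/7318 + 1/(-5190 - 5964*(-4129))) + ((-134)**2 + (-150)**2)) + 8094 = ((14739*(1/7318) - 1/4129/(-11154)) + (17956 + 22500)) + 8094 = ((14739/7318 - 1/11154*(-1/4129)) + 40456) + 8094 = ((14739/7318 + 1/46054866) + 40456) + 8094 = (169700669323/84257377347 + 40456) + 8094 = 3408886158619555/84257377347 + 8094 = 4090865370866173/84257377347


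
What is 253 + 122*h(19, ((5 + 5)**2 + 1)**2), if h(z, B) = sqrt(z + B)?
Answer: 253 + 244*sqrt(2555) ≈ 12586.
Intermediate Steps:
h(z, B) = sqrt(B + z)
253 + 122*h(19, ((5 + 5)**2 + 1)**2) = 253 + 122*sqrt(((5 + 5)**2 + 1)**2 + 19) = 253 + 122*sqrt((10**2 + 1)**2 + 19) = 253 + 122*sqrt((100 + 1)**2 + 19) = 253 + 122*sqrt(101**2 + 19) = 253 + 122*sqrt(10201 + 19) = 253 + 122*sqrt(10220) = 253 + 122*(2*sqrt(2555)) = 253 + 244*sqrt(2555)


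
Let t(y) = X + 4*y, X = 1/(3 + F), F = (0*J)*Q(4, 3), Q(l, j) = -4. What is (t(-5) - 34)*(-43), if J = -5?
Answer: 6923/3 ≈ 2307.7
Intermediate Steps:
F = 0 (F = (0*(-5))*(-4) = 0*(-4) = 0)
X = ⅓ (X = 1/(3 + 0) = 1/3 = ⅓ ≈ 0.33333)
t(y) = ⅓ + 4*y
(t(-5) - 34)*(-43) = ((⅓ + 4*(-5)) - 34)*(-43) = ((⅓ - 20) - 34)*(-43) = (-59/3 - 34)*(-43) = -161/3*(-43) = 6923/3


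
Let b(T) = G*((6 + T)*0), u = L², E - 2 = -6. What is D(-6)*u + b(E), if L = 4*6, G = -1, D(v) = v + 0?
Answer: -3456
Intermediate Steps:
E = -4 (E = 2 - 6 = -4)
D(v) = v
L = 24
u = 576 (u = 24² = 576)
b(T) = 0 (b(T) = -(6 + T)*0 = -1*0 = 0)
D(-6)*u + b(E) = -6*576 + 0 = -3456 + 0 = -3456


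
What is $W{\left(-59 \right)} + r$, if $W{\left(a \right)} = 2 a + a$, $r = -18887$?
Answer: $-19064$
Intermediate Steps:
$W{\left(a \right)} = 3 a$
$W{\left(-59 \right)} + r = 3 \left(-59\right) - 18887 = -177 - 18887 = -19064$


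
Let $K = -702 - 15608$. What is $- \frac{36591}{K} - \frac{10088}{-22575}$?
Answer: $\frac{28302203}{10519950} \approx 2.6903$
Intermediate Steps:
$K = -16310$ ($K = -702 - 15608 = -16310$)
$- \frac{36591}{K} - \frac{10088}{-22575} = - \frac{36591}{-16310} - \frac{10088}{-22575} = \left(-36591\right) \left(- \frac{1}{16310}\right) - - \frac{10088}{22575} = \frac{36591}{16310} + \frac{10088}{22575} = \frac{28302203}{10519950}$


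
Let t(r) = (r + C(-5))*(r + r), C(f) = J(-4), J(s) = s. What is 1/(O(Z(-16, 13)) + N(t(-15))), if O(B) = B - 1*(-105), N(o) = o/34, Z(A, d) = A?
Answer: 17/1798 ≈ 0.0094550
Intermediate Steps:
C(f) = -4
t(r) = 2*r*(-4 + r) (t(r) = (r - 4)*(r + r) = (-4 + r)*(2*r) = 2*r*(-4 + r))
N(o) = o/34 (N(o) = o*(1/34) = o/34)
O(B) = 105 + B (O(B) = B + 105 = 105 + B)
1/(O(Z(-16, 13)) + N(t(-15))) = 1/((105 - 16) + (2*(-15)*(-4 - 15))/34) = 1/(89 + (2*(-15)*(-19))/34) = 1/(89 + (1/34)*570) = 1/(89 + 285/17) = 1/(1798/17) = 17/1798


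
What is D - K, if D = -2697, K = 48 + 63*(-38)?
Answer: -351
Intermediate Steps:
K = -2346 (K = 48 - 2394 = -2346)
D - K = -2697 - 1*(-2346) = -2697 + 2346 = -351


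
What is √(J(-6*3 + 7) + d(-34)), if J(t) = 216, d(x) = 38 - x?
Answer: 12*√2 ≈ 16.971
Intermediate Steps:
√(J(-6*3 + 7) + d(-34)) = √(216 + (38 - 1*(-34))) = √(216 + (38 + 34)) = √(216 + 72) = √288 = 12*√2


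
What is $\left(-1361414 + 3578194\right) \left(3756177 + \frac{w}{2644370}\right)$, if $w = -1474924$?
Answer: $\frac{2201865570345513748}{264437} \approx 8.3266 \cdot 10^{12}$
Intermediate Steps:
$\left(-1361414 + 3578194\right) \left(3756177 + \frac{w}{2644370}\right) = \left(-1361414 + 3578194\right) \left(3756177 - \frac{1474924}{2644370}\right) = 2216780 \left(3756177 - \frac{737462}{1322185}\right) = 2216780 \cdot \frac{4966360149283}{1322185} = \frac{2201865570345513748}{264437}$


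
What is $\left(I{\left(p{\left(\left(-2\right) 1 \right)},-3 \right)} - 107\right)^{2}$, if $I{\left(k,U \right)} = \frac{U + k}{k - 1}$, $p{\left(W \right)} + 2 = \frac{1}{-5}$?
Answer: $\frac{710649}{64} \approx 11104.0$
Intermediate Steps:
$p{\left(W \right)} = - \frac{11}{5}$ ($p{\left(W \right)} = -2 + \frac{1}{-5} = -2 - \frac{1}{5} = - \frac{11}{5}$)
$I{\left(k,U \right)} = \frac{U + k}{-1 + k}$
$\left(I{\left(p{\left(\left(-2\right) 1 \right)},-3 \right)} - 107\right)^{2} = \left(\frac{-3 - \frac{11}{5}}{-1 - \frac{11}{5}} - 107\right)^{2} = \left(\frac{1}{- \frac{16}{5}} \left(- \frac{26}{5}\right) - 107\right)^{2} = \left(\left(- \frac{5}{16}\right) \left(- \frac{26}{5}\right) - 107\right)^{2} = \left(\frac{13}{8} - 107\right)^{2} = \left(- \frac{843}{8}\right)^{2} = \frac{710649}{64}$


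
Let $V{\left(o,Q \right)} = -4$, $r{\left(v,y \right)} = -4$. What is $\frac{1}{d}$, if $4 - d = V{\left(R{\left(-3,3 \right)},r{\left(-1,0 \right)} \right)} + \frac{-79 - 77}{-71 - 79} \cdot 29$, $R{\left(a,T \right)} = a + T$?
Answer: $- \frac{25}{554} \approx -0.045126$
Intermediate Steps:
$R{\left(a,T \right)} = T + a$
$d = - \frac{554}{25}$ ($d = 4 - \left(-4 + \frac{-79 - 77}{-71 - 79} \cdot 29\right) = 4 - \left(-4 + - \frac{156}{-150} \cdot 29\right) = 4 - \left(-4 + \left(-156\right) \left(- \frac{1}{150}\right) 29\right) = 4 - \left(-4 + \frac{26}{25} \cdot 29\right) = 4 - \left(-4 + \frac{754}{25}\right) = 4 - \frac{654}{25} = - \frac{554}{25} \approx -22.16$)
$\frac{1}{d} = \frac{1}{- \frac{554}{25}} = - \frac{25}{554}$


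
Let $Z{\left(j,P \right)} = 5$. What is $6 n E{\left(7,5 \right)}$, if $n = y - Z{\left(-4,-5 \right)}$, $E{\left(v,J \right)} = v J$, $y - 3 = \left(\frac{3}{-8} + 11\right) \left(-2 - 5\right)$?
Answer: $- \frac{64155}{4} \approx -16039.0$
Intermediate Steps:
$y = - \frac{571}{8}$ ($y = 3 + \left(\frac{3}{-8} + 11\right) \left(-2 - 5\right) = 3 + \left(3 \left(- \frac{1}{8}\right) + 11\right) \left(-7\right) = 3 + \left(- \frac{3}{8} + 11\right) \left(-7\right) = 3 + \frac{85}{8} \left(-7\right) = 3 - \frac{595}{8} = - \frac{571}{8} \approx -71.375$)
$E{\left(v,J \right)} = J v$
$n = - \frac{611}{8}$ ($n = - \frac{571}{8} - 5 = - \frac{611}{8} \approx -76.375$)
$6 n E{\left(7,5 \right)} = 6 \left(- \frac{611}{8}\right) 5 \cdot 7 = \left(- \frac{1833}{4}\right) 35 = - \frac{64155}{4}$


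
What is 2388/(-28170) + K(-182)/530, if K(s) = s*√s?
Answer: -398/4695 - 91*I*√182/265 ≈ -0.084771 - 4.6327*I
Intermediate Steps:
K(s) = s^(3/2)
2388/(-28170) + K(-182)/530 = 2388/(-28170) + (-182)^(3/2)/530 = 2388*(-1/28170) - 182*I*√182*(1/530) = -398/4695 - 91*I*√182/265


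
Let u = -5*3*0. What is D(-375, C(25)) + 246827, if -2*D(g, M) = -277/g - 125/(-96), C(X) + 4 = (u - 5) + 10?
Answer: 1974607837/8000 ≈ 2.4683e+5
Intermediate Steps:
u = 0 (u = -15*0 = 0)
C(X) = 1 (C(X) = -4 + ((0 - 5) + 10) = -4 + (-5 + 10) = -4 + 5 = 1)
D(g, M) = -125/192 + 277/(2*g) (D(g, M) = -(-277/g - 125/(-96))/2 = -(-277/g - 125*(-1/96))/2 = -(-277/g + 125/96)/2 = -(125/96 - 277/g)/2 = -125/192 + 277/(2*g))
D(-375, C(25)) + 246827 = (1/192)*(26592 - 125*(-375))/(-375) + 246827 = (1/192)*(-1/375)*(26592 + 46875) + 246827 = (1/192)*(-1/375)*73467 + 246827 = -8163/8000 + 246827 = 1974607837/8000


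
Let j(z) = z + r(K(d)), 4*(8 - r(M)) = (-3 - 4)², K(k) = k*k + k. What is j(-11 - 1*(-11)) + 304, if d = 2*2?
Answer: 1199/4 ≈ 299.75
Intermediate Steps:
d = 4
K(k) = k + k² (K(k) = k² + k = k + k²)
r(M) = -17/4 (r(M) = 8 - (-3 - 4)²/4 = 8 - ¼*(-7)² = 8 - ¼*49 = 8 - 49/4 = -17/4)
j(z) = -17/4 + z (j(z) = z - 17/4 = -17/4 + z)
j(-11 - 1*(-11)) + 304 = (-17/4 + (-11 - 1*(-11))) + 304 = (-17/4 + (-11 + 11)) + 304 = (-17/4 + 0) + 304 = -17/4 + 304 = 1199/4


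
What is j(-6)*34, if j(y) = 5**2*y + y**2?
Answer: -3876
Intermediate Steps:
j(y) = y**2 + 25*y (j(y) = 25*y + y**2 = y**2 + 25*y)
j(-6)*34 = -6*(25 - 6)*34 = -6*19*34 = -114*34 = -3876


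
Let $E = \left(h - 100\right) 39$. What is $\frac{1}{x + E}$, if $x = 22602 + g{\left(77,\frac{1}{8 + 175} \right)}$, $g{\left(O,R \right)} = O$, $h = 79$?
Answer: $\frac{1}{21860} \approx 4.5746 \cdot 10^{-5}$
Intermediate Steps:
$x = 22679$ ($x = 22602 + 77 = 22679$)
$E = -819$ ($E = \left(79 - 100\right) 39 = \left(-21\right) 39 = -819$)
$\frac{1}{x + E} = \frac{1}{22679 - 819} = \frac{1}{21860}$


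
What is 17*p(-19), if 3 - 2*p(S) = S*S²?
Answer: 58327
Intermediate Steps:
p(S) = 3/2 - S³/2 (p(S) = 3/2 - S*S²/2 = 3/2 - S³/2)
17*p(-19) = 17*(3/2 - ½*(-19)³) = 17*(3/2 - ½*(-6859)) = 17*(3/2 + 6859/2) = 17*3431 = 58327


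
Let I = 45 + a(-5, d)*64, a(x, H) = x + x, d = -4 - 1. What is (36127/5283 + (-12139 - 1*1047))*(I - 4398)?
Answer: 347640176423/5283 ≈ 6.5804e+7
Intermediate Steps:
d = -5
a(x, H) = 2*x
I = -595 (I = 45 + (2*(-5))*64 = 45 - 10*64 = 45 - 640 = -595)
(36127/5283 + (-12139 - 1*1047))*(I - 4398) = (36127/5283 + (-12139 - 1*1047))*(-595 - 4398) = (36127*(1/5283) + (-12139 - 1047))*(-4993) = (36127/5283 - 13186)*(-4993) = -69625511/5283*(-4993) = 347640176423/5283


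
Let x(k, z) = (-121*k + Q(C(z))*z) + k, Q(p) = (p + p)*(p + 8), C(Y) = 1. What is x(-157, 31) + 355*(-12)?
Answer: 15138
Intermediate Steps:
Q(p) = 2*p*(8 + p) (Q(p) = (2*p)*(8 + p) = 2*p*(8 + p))
x(k, z) = -120*k + 18*z (x(k, z) = (-121*k + (2*1*(8 + 1))*z) + k = (-121*k + (2*1*9)*z) + k = (-121*k + 18*z) + k = -120*k + 18*z)
x(-157, 31) + 355*(-12) = (-120*(-157) + 18*31) + 355*(-12) = (18840 + 558) - 4260 = 19398 - 4260 = 15138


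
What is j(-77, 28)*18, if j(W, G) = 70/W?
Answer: -180/11 ≈ -16.364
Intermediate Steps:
j(-77, 28)*18 = (70/(-77))*18 = (70*(-1/77))*18 = -10/11*18 = -180/11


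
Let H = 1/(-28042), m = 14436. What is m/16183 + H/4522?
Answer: 1830570302681/2052100268092 ≈ 0.89205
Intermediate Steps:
H = -1/28042 ≈ -3.5661e-5
m/16183 + H/4522 = 14436/16183 - 1/28042/4522 = 14436*(1/16183) - 1/28042*1/4522 = 14436/16183 - 1/126805924 = 1830570302681/2052100268092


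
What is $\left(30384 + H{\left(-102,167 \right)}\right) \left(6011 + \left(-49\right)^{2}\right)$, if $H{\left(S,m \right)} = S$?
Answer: $254732184$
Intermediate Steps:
$\left(30384 + H{\left(-102,167 \right)}\right) \left(6011 + \left(-49\right)^{2}\right) = \left(30384 - 102\right) \left(6011 + \left(-49\right)^{2}\right) = 30282 \left(6011 + 2401\right) = 30282 \cdot 8412 = 254732184$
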